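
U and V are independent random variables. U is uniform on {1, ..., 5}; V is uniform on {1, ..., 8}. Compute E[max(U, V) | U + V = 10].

13/2

Outcomes with U + V = 10: (2,8), (3,7), (4,6), (5,5), each with probability 1/40.
E[max(U, V) | U + V = 10] = (8 + 7 + 6 + 5) / 4 = 13/2.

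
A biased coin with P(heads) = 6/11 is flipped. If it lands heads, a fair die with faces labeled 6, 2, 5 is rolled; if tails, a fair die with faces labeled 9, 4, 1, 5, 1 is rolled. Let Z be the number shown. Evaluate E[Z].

E[Z | heads] = (6+2+5)/3 = 13/3.
E[Z | tails] = (9+4+1+5+1)/5 = 4.
E[Z] = (6/11)·(13/3) + (5/11)·(4) = 46/11.

46/11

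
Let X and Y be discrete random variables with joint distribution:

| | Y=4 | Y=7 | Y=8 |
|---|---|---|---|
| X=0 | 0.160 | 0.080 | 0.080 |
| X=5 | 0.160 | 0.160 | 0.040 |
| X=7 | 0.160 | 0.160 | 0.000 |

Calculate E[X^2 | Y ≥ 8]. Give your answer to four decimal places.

8.3333

P(Y ≥ 8) = 0.120.
Σ X^2·P over the event = 0·(0.080) + 25·(0.040) = 1.000.
E[X^2 | Y ≥ 8] = (1.000) / (0.120) = 8.3333.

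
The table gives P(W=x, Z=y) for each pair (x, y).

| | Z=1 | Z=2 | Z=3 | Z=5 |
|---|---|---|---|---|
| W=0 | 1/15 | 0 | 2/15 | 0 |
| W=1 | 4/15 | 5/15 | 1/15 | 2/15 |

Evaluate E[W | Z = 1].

4/5

P(Z = 1) = 1/3.
Σ W·P over the event = 0·(1/15) + 1·(4/15) = 4/15.
E[W | Z = 1] = (4/15) / (1/3) = 4/5.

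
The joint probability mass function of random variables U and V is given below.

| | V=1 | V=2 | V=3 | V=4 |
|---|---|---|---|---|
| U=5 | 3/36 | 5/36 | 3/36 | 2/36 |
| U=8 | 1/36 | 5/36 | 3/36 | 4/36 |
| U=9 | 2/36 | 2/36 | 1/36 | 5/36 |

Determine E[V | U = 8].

P(U = 8) = 13/36.
Σ V·P over the event = 1·(1/36) + 2·(5/36) + 3·(3/36) + 4·(4/36) = 1.
E[V | U = 8] = (1) / (13/36) = 36/13.

36/13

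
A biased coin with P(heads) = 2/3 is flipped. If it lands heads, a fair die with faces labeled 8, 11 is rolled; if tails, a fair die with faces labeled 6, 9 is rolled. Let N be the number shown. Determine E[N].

E[N | heads] = (8+11)/2 = 19/2.
E[N | tails] = (6+9)/2 = 15/2.
E[N] = (2/3)·(19/2) + (1/3)·(15/2) = 53/6.

53/6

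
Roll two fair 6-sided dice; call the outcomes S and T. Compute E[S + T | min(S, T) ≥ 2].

8

P(min(S, T) ≥ 2) = 25/36.
Summing (S+T)·P(x,y) over outcomes with min(S, T) ≥ 2 gives 50/9.
E[S + T | min(S, T) ≥ 2] = (50/9) / (25/36) = 8.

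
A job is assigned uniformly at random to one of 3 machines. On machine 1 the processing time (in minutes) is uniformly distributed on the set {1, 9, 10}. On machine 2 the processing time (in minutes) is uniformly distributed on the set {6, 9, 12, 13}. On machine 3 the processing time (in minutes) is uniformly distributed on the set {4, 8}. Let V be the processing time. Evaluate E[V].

68/9

E[V | machine 1] = (1+9+10)/3 = 20/3.
E[V | machine 2] = (6+9+12+13)/4 = 10.
E[V | machine 3] = (4+8)/2 = 6.
E[V] = (1/3)·(20/3) + (1/3)·(10) + (1/3)·(6) = 68/9.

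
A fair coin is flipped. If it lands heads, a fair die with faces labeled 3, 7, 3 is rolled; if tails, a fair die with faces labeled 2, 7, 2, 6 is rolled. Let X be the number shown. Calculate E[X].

103/24

E[X | heads] = (3+7+3)/3 = 13/3.
E[X | tails] = (2+7+2+6)/4 = 17/4.
By the law of total expectation,
E[X] = (1/2)·(13/3) + (1/2)·(17/4) = 103/24.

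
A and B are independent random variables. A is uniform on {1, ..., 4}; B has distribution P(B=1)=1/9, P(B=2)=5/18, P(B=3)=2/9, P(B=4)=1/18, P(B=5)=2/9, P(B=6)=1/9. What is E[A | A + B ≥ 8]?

P(A + B ≥ 8) = 5/24.
Summing A·P(x,y) over outcomes with A + B ≥ 8 gives 25/36.
E[A | A + B ≥ 8] = (25/36) / (5/24) = 10/3.

10/3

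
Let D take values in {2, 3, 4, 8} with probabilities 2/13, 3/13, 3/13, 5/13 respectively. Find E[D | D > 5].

P(D > 5) = 5/13.
Σ over the event: 8·5/13 = 40/13.
E[D | D > 5] = (40/13) / (5/13) = 8.

8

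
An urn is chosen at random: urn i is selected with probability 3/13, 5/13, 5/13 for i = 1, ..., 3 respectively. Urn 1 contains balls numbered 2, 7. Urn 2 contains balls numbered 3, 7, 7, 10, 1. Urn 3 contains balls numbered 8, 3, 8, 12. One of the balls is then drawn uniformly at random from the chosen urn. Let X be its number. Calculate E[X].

E[X | urn 1] = (2+7)/2 = 9/2.
E[X | urn 2] = (3+7+7+10+1)/5 = 28/5.
E[X | urn 3] = (8+3+8+12)/4 = 31/4.
E[X] = (3/13)·(9/2) + (5/13)·(28/5) + (5/13)·(31/4) = 321/52.

321/52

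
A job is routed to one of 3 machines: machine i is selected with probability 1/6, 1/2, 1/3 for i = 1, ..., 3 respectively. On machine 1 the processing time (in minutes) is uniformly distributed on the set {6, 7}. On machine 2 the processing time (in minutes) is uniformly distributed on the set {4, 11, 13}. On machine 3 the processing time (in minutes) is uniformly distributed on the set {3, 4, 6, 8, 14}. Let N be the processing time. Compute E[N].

97/12

E[N | machine 1] = (6+7)/2 = 13/2.
E[N | machine 2] = (4+11+13)/3 = 28/3.
E[N | machine 3] = (3+4+6+8+14)/5 = 7.
By the law of total expectation,
E[N] = (1/6)·(13/2) + (1/2)·(28/3) + (1/3)·(7) = 97/12.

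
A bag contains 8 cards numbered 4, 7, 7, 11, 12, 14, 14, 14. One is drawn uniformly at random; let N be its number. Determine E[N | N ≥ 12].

P(N ≥ 12) = 1/2.
Σ over the event: 12·1/8 + 14·3/8 = 27/4.
E[N | N ≥ 12] = (27/4) / (1/2) = 27/2.

27/2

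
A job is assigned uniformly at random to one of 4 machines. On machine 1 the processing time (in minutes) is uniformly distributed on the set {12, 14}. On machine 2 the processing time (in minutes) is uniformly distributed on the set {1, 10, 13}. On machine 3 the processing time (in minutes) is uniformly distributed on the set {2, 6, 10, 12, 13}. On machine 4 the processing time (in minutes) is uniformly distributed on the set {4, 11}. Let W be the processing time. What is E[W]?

371/40

E[W | machine 1] = (12+14)/2 = 13.
E[W | machine 2] = (1+10+13)/3 = 8.
E[W | machine 3] = (2+6+10+12+13)/5 = 43/5.
E[W | machine 4] = (4+11)/2 = 15/2.
By the law of total expectation,
E[W] = (1/4)·(13) + (1/4)·(8) + (1/4)·(43/5) + (1/4)·(15/2) = 371/40.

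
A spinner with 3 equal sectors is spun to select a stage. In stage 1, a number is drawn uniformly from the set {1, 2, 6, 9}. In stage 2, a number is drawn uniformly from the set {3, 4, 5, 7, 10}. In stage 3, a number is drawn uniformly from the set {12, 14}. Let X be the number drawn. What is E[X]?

233/30

E[X | stage 1] = (1+2+6+9)/4 = 9/2.
E[X | stage 2] = (3+4+5+7+10)/5 = 29/5.
E[X | stage 3] = (12+14)/2 = 13.
E[X] = (1/3)·(9/2) + (1/3)·(29/5) + (1/3)·(13) = 233/30.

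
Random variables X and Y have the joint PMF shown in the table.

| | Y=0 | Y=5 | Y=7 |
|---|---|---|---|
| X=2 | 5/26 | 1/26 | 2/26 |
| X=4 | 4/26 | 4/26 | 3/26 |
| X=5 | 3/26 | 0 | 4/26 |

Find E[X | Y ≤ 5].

59/17

P(Y ≤ 5) = 17/26.
Σ X·P over the event = 2·(5/26) + 2·(1/26) + 4·(4/26) + 4·(4/26) + 5·(3/26) = 59/26.
E[X | Y ≤ 5] = (59/26) / (17/26) = 59/17.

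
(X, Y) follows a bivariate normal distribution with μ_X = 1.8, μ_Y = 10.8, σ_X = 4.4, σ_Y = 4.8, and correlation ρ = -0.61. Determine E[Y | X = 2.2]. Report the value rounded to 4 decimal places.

10.5338

The regression of Y on X has slope ρ·σ_Y/σ_X and passes through (μ_X, μ_Y).
E[Y | X=2.2] = 10.8 + (-0.61)·(4.8/4.4)·(2.2 − (1.8)) = 10.8 + (-0.66545)·(0.4) = 10.5338.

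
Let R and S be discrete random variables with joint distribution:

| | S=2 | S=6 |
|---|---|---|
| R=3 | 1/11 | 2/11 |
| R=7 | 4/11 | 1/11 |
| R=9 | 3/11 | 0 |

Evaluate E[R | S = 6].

13/3

P(S = 6) = 3/11.
Σ R·P over the event = 3·(2/11) + 7·(1/11) = 13/11.
E[R | S = 6] = (13/11) / (3/11) = 13/3.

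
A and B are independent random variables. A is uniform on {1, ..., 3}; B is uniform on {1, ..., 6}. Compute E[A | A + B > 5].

P(A + B > 5) = 1/2.
Summing A·P(x,y) over outcomes with A + B > 5 gives 10/9.
E[A | A + B > 5] = (10/9) / (1/2) = 20/9.

20/9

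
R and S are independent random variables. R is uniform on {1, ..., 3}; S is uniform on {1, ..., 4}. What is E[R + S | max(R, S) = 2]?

Outcomes with max(R, S) = 2: (1,2), (2,1), (2,2), each with probability 1/12.
E[R + S | max(R, S) = 2] = (3 + 3 + 4) / 3 = 10/3.

10/3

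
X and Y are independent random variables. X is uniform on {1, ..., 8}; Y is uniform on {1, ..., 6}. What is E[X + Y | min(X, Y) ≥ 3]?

10

P(min(X, Y) ≥ 3) = 1/2.
Summing (X+Y)·P(x,y) over outcomes with min(X, Y) ≥ 3 gives 5.
E[X + Y | min(X, Y) ≥ 3] = (5) / (1/2) = 10.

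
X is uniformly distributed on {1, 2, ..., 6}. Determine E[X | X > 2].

9/2

Given X > 2, X is equally likely to be any of {3, 4, 5, 6}.
E[X | X > 2] = (3 + 4 + 5 + 6) / 4 = 9/2.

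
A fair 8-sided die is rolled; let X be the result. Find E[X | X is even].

Given X is even, X is equally likely to be any of {2, 4, 6, 8}.
E[X | X is even] = (2 + 4 + 6 + 8) / 4 = 5.

5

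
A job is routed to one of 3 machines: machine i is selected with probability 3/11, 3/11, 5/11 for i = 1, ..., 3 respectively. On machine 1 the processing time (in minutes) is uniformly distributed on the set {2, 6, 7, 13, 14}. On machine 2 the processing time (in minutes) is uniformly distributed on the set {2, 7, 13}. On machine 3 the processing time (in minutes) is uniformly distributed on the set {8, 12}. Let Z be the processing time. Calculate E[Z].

486/55

E[Z | machine 1] = (2+6+7+13+14)/5 = 42/5.
E[Z | machine 2] = (2+7+13)/3 = 22/3.
E[Z | machine 3] = (8+12)/2 = 10.
E[Z] = (3/11)·(42/5) + (3/11)·(22/3) + (5/11)·(10) = 486/55.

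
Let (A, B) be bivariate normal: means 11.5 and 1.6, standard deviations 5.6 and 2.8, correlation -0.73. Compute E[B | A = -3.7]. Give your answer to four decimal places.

7.1480

The regression of B on A has slope ρ·σ_B/σ_A and passes through (μ_A, μ_B).
E[B | A=-3.7] = 1.6 + (-0.73)·(2.8/5.6)·(-3.7 − (11.5)) = 1.6 + (-0.365)·(-15.2) = 7.1480.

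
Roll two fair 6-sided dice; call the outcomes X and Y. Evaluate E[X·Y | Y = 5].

35/2

Outcomes with Y = 5: (1,5), (2,5), (3,5), (4,5), (5,5), (6,5), each with probability 1/36.
E[X·Y | Y = 5] = (5 + 10 + 15 + 20 + 25 + 30) / 6 = 35/2.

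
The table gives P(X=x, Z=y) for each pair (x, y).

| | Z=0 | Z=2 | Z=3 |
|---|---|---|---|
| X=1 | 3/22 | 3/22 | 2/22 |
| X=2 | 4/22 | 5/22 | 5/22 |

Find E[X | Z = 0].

P(Z = 0) = 7/22.
Σ X·P over the event = 1·(3/22) + 2·(4/22) = 1/2.
E[X | Z = 0] = (1/2) / (7/22) = 11/7.

11/7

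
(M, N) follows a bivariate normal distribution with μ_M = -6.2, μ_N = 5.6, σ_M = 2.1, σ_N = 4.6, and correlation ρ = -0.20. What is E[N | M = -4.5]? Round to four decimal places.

The regression of N on M has slope ρ·σ_N/σ_M and passes through (μ_M, μ_N).
E[N | M=-4.5] = 5.6 + (-0.20)·(4.6/2.1)·(-4.5 − (-6.2)) = 5.6 + (-0.4381)·(1.7) = 4.8552.

4.8552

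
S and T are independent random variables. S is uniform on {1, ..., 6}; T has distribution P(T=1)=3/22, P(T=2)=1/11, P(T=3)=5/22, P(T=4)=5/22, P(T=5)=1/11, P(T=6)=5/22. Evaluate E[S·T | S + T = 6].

P(S + T = 6) = 17/132.
Summing ST·P(x,y) over outcomes with S + T = 6 gives 21/22.
E[S·T | S + T = 6] = (21/22) / (17/132) = 126/17.

126/17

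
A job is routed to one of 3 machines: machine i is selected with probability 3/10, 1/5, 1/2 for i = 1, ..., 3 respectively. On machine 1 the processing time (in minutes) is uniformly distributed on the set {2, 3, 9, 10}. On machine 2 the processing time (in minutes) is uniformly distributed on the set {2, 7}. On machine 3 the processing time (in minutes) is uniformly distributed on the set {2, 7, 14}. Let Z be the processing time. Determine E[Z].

E[Z | machine 1] = (2+3+9+10)/4 = 6.
E[Z | machine 2] = (2+7)/2 = 9/2.
E[Z | machine 3] = (2+7+14)/3 = 23/3.
By the law of total expectation,
E[Z] = (3/10)·(6) + (1/5)·(9/2) + (1/2)·(23/3) = 98/15.

98/15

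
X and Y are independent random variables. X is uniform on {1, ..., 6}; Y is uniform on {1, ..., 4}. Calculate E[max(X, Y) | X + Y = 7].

Outcomes with X + Y = 7: (3,4), (4,3), (5,2), (6,1), each with probability 1/24.
E[max(X, Y) | X + Y = 7] = (4 + 4 + 5 + 6) / 4 = 19/4.

19/4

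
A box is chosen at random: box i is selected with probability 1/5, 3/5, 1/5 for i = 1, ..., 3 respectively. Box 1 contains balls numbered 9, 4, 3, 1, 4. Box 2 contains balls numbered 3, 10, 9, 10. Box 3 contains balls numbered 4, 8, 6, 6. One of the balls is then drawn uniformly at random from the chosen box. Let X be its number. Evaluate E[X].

171/25

E[X | box 1] = (9+4+3+1+4)/5 = 21/5.
E[X | box 2] = (3+10+9+10)/4 = 8.
E[X | box 3] = (4+8+6+6)/4 = 6.
E[X] = (1/5)·(21/5) + (3/5)·(8) + (1/5)·(6) = 171/25.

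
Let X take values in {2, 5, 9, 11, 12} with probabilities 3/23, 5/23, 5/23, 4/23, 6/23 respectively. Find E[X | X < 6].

31/8

P(X < 6) = 8/23.
Σ over the event: 2·3/23 + 5·5/23 = 31/23.
E[X | X < 6] = (31/23) / (8/23) = 31/8.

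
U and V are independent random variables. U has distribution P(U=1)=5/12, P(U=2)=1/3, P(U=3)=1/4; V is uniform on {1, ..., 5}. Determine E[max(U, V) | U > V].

13/5

P(U > V) = 1/6.
Summing max(U,V)·P(x,y) over outcomes with U > V gives 13/30.
E[max(U, V) | U > V] = (13/30) / (1/6) = 13/5.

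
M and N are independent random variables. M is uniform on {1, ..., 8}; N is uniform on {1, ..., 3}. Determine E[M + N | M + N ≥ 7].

103/12

P(M + N ≥ 7) = 1/2.
Summing (M+N)·P(x,y) over outcomes with M + N ≥ 7 gives 103/24.
E[M + N | M + N ≥ 7] = (103/24) / (1/2) = 103/12.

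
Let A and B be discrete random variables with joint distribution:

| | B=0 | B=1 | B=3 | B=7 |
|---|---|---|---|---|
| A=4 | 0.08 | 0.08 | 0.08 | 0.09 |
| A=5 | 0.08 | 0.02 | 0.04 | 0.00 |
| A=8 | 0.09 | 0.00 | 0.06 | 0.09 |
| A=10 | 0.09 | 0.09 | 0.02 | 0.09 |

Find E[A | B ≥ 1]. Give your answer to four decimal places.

6.8182

P(B ≥ 1) = 0.66.
Summing A·P(A=x,B=y) over the conditioning event gives 4.50.
E[A | B ≥ 1] = (4.50) / (0.66) = 6.8182.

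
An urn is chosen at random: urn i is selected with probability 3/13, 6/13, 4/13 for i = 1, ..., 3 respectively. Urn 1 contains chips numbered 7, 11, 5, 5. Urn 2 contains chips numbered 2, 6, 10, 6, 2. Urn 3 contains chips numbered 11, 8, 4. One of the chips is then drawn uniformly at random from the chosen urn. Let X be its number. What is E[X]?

1243/195

E[X | urn 1] = (7+11+5+5)/4 = 7.
E[X | urn 2] = (2+6+10+6+2)/5 = 26/5.
E[X | urn 3] = (11+8+4)/3 = 23/3.
E[X] = (3/13)·(7) + (6/13)·(26/5) + (4/13)·(23/3) = 1243/195.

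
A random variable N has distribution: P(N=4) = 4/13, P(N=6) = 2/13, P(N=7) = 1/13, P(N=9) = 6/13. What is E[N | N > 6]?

61/7

P(N > 6) = 7/13.
Σ over the event: 7·1/13 + 9·6/13 = 61/13.
E[N | N > 6] = (61/13) / (7/13) = 61/7.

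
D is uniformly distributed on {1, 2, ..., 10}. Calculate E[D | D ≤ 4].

Given D ≤ 4, D is equally likely to be any of {1, 2, 3, 4}.
E[D | D ≤ 4] = (1 + 2 + 3 + 4) / 4 = 5/2.

5/2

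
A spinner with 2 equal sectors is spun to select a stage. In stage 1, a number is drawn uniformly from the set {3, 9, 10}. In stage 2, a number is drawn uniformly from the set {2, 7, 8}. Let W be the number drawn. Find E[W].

13/2

E[W | stage 1] = (3+9+10)/3 = 22/3.
E[W | stage 2] = (2+7+8)/3 = 17/3.
E[W] = (1/2)·(22/3) + (1/2)·(17/3) = 13/2.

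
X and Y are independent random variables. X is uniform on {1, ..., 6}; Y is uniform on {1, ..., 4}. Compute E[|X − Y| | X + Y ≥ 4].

2

P(X + Y ≥ 4) = 7/8.
Summing |X−Y|·P(x,y) over outcomes with X + Y ≥ 4 gives 7/4.
E[|X − Y| | X + Y ≥ 4] = (7/4) / (7/8) = 2.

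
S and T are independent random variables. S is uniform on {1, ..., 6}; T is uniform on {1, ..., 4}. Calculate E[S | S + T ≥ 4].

P(S + T ≥ 4) = 7/8.
Summing S·P(x,y) over outcomes with S + T ≥ 4 gives 10/3.
E[S | S + T ≥ 4] = (10/3) / (7/8) = 80/21.

80/21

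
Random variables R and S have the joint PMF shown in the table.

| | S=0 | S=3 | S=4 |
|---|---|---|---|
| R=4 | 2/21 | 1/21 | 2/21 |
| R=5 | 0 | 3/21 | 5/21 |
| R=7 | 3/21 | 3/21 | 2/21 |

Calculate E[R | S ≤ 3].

23/4

P(S ≤ 3) = 4/7.
Σ R·P over the event = 4·(2/21) + 4·(1/21) + 5·(3/21) + 7·(3/21) + 7·(3/21) = 23/7.
E[R | S ≤ 3] = (23/7) / (4/7) = 23/4.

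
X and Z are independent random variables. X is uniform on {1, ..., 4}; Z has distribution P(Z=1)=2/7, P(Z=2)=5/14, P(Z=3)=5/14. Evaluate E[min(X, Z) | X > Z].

P(X > Z) = 27/56.
Summing min(X,Z)·P(x,y) over outcomes with X > Z gives 47/56.
E[min(X, Z) | X > Z] = (47/56) / (27/56) = 47/27.

47/27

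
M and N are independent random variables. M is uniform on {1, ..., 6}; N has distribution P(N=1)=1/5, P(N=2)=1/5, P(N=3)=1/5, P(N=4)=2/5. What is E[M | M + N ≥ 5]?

P(M + N ≥ 5) = 4/5.
Summing M·P(x,y) over outcomes with M + N ≥ 5 gives 19/6.
E[M | M + N ≥ 5] = (19/6) / (4/5) = 95/24.

95/24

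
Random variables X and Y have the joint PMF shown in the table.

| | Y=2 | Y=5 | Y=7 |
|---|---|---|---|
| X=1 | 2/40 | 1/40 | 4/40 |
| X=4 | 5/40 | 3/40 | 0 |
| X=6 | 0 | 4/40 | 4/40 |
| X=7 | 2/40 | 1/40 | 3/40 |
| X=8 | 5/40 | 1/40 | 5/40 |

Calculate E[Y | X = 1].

P(X = 1) = 7/40.
Summing Y·P(X=x,Y=y) over the conditioning event gives 37/40.
E[Y | X = 1] = (37/40) / (7/40) = 37/7.

37/7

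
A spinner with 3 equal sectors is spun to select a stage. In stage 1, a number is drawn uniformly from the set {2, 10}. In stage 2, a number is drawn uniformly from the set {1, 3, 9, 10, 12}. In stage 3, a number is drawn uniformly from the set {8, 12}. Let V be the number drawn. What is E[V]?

E[V | stage 1] = (2+10)/2 = 6.
E[V | stage 2] = (1+3+9+10+12)/5 = 7.
E[V | stage 3] = (8+12)/2 = 10.
By the law of total expectation,
E[V] = (1/3)·(6) + (1/3)·(7) + (1/3)·(10) = 23/3.

23/3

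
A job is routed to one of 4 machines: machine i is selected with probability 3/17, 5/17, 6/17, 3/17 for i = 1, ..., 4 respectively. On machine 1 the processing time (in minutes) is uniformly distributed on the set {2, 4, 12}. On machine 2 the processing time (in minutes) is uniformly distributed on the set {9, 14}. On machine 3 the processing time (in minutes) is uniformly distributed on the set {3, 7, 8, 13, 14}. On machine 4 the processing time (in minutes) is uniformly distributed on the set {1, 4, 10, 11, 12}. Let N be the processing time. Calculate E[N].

E[N | machine 1] = (2+4+12)/3 = 6.
E[N | machine 2] = (9+14)/2 = 23/2.
E[N | machine 3] = (3+7+8+13+14)/5 = 9.
E[N | machine 4] = (1+4+10+11+12)/5 = 38/5.
E[N] = (3/17)·(6) + (5/17)·(23/2) + (6/17)·(9) + (3/17)·(38/5) = 1523/170.

1523/170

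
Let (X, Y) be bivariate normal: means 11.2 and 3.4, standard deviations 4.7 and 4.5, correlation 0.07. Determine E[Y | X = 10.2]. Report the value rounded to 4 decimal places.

3.3330

For a bivariate normal, E[Y | X=x] = μ_Y + ρ·(σ_Y/σ_X)·(x − μ_X).
E[Y | X=10.2] = 3.4 + (0.07)·(4.5/4.7)·(10.2 − (11.2)) = 3.4 + (0.067021)·(-1) = 3.3330.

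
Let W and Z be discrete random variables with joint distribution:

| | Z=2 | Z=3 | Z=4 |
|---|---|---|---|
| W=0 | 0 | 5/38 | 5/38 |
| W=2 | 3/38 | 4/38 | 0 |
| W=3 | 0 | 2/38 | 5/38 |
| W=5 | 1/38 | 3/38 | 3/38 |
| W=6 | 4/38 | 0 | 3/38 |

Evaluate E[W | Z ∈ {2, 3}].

32/11

P(Z ∈ {2, 3}) = 11/19.
Σ W·P over the event = 0·(5/38) + 2·(3/38) + 2·(4/38) + 3·(2/38) + 5·(1/38) + 5·(3/38) + 6·(4/38) = 32/19.
E[W | Z ∈ {2, 3}] = (32/19) / (11/19) = 32/11.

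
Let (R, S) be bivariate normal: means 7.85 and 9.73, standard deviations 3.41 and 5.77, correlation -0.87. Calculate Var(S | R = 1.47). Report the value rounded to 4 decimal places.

Var(S | R=x) = (1 − ρ²)·σ_S².
Var(S | R=1.47) = (5.77)²·(1 − (-0.87)²) = 33.2929·0.2431 = 8.0935.

8.0935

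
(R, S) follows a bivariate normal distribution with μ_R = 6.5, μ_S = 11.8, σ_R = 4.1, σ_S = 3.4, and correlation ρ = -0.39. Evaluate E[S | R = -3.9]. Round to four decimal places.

For a bivariate normal, E[S | R=x] = μ_S + ρ·(σ_S/σ_R)·(x − μ_R).
E[S | R=-3.9] = 11.8 + (-0.39)·(3.4/4.1)·(-3.9 − (6.5)) = 11.8 + (-0.32341)·(-10.4) = 15.1635.

15.1635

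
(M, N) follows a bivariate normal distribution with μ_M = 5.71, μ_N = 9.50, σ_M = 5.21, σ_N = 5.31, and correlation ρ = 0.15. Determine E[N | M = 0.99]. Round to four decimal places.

E[N | M=x] = μ_N + ρ(σ_N/σ_M)(x − μ_M) for jointly normal variables.
E[N | M=0.99] = 9.50 + (0.15)·(5.31/5.21)·(0.99 − (5.71)) = 9.50 + (0.15288)·(-4.72) = 8.7784.

8.7784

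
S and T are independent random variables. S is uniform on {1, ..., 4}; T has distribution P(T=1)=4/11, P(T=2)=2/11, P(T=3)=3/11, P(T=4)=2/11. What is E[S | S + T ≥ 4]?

48/17

P(S + T ≥ 4) = 17/22.
Summing S·P(x,y) over outcomes with S + T ≥ 4 gives 24/11.
E[S | S + T ≥ 4] = (24/11) / (17/22) = 48/17.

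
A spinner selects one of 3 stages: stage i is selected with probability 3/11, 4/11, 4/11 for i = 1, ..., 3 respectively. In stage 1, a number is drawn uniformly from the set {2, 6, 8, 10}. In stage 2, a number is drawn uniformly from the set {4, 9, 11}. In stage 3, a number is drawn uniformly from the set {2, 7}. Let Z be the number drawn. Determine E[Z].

E[Z | stage 1] = (2+6+8+10)/4 = 13/2.
E[Z | stage 2] = (4+9+11)/3 = 8.
E[Z | stage 3] = (2+7)/2 = 9/2.
E[Z] = (3/11)·(13/2) + (4/11)·(8) + (4/11)·(9/2) = 139/22.

139/22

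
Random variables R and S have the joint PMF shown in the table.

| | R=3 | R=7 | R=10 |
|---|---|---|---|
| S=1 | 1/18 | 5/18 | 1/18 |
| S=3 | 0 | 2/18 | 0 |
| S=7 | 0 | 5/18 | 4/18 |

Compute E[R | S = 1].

P(S = 1) = 7/18.
Σ R·P over the event = 3·(1/18) + 7·(5/18) + 10·(1/18) = 8/3.
E[R | S = 1] = (8/3) / (7/18) = 48/7.

48/7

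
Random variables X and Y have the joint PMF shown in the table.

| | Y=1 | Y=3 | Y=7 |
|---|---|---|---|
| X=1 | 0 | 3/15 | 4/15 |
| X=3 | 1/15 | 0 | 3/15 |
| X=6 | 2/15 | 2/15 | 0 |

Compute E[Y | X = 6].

2

P(X = 6) = 4/15.
Σ Y·P over the event = 1·(2/15) + 3·(2/15) = 8/15.
E[Y | X = 6] = (8/15) / (4/15) = 2.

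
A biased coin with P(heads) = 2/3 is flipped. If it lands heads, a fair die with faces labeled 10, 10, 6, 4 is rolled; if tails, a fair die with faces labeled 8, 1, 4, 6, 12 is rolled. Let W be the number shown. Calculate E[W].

E[W | heads] = (10+10+6+4)/4 = 15/2.
E[W | tails] = (8+1+4+6+12)/5 = 31/5.
By the law of total expectation,
E[W] = (2/3)·(15/2) + (1/3)·(31/5) = 106/15.

106/15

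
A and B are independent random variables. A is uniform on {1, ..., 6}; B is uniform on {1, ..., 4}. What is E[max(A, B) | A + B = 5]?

7/2

P(A + B = 5) = 1/6.
Summing max(A,B)·P(x,y) over outcomes with A + B = 5 gives 7/12.
E[max(A, B) | A + B = 5] = (7/12) / (1/6) = 7/2.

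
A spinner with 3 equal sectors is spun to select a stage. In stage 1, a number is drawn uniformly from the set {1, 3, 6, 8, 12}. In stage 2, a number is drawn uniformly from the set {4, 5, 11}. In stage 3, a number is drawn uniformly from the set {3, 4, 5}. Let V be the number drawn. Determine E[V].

50/9

E[V | stage 1] = (1+3+6+8+12)/5 = 6.
E[V | stage 2] = (4+5+11)/3 = 20/3.
E[V | stage 3] = (3+4+5)/3 = 4.
E[V] = (1/3)·(6) + (1/3)·(20/3) + (1/3)·(4) = 50/9.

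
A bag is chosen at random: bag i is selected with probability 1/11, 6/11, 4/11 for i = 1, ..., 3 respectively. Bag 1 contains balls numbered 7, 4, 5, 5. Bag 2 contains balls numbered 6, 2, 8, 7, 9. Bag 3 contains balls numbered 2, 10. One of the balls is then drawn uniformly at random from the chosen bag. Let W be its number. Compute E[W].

E[W | bag 1] = (7+4+5+5)/4 = 21/4.
E[W | bag 2] = (6+2+8+7+9)/5 = 32/5.
E[W | bag 3] = (2+10)/2 = 6.
E[W] = (1/11)·(21/4) + (6/11)·(32/5) + (4/11)·(6) = 123/20.

123/20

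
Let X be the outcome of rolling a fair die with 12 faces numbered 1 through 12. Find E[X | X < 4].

2

Given X < 4, X is equally likely to be any of {1, 2, 3}.
E[X | X < 4] = (1 + 2 + 3) / 3 = 2.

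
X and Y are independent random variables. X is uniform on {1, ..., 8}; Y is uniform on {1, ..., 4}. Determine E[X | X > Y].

62/11

P(X > Y) = 11/16.
Summing X·P(x,y) over outcomes with X > Y gives 31/8.
E[X | X > Y] = (31/8) / (11/16) = 62/11.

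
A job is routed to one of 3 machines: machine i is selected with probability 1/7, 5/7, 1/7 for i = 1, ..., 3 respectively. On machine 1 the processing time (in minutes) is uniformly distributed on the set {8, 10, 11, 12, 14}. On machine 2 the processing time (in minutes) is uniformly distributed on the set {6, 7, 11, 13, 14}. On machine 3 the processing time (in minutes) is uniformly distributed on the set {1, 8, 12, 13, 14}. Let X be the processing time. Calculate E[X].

E[X | machine 1] = (8+10+11+12+14)/5 = 11.
E[X | machine 2] = (6+7+11+13+14)/5 = 51/5.
E[X | machine 3] = (1+8+12+13+14)/5 = 48/5.
By the law of total expectation,
E[X] = (1/7)·(11) + (5/7)·(51/5) + (1/7)·(48/5) = 358/35.

358/35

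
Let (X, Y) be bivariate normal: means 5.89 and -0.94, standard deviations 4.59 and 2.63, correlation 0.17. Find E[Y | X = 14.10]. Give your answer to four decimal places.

E[Y | X=x] = μ_Y + ρ(σ_Y/σ_X)(x − μ_X) for jointly normal variables.
E[Y | X=14.10] = -0.94 + (0.17)·(2.63/4.59)·(14.10 − (5.89)) = -0.94 + (0.097407)·(8.21) = -0.1403.

-0.1403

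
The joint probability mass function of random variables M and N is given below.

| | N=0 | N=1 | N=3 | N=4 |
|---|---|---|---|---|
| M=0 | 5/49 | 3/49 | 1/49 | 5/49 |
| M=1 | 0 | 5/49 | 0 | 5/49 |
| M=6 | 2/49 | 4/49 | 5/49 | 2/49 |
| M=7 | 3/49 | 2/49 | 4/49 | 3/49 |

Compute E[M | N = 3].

29/5

P(N = 3) = 10/49.
Σ M·P over the event = 0·(1/49) + 6·(5/49) + 7·(4/49) = 58/49.
E[M | N = 3] = (58/49) / (10/49) = 29/5.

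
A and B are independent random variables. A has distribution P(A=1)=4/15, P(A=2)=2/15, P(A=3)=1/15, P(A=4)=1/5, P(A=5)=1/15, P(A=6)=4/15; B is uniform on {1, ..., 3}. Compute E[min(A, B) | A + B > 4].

57/28

P(A + B > 4) = 28/45.
Summing min(A,B)·P(x,y) over outcomes with A + B > 4 gives 19/15.
E[min(A, B) | A + B > 4] = (19/15) / (28/45) = 57/28.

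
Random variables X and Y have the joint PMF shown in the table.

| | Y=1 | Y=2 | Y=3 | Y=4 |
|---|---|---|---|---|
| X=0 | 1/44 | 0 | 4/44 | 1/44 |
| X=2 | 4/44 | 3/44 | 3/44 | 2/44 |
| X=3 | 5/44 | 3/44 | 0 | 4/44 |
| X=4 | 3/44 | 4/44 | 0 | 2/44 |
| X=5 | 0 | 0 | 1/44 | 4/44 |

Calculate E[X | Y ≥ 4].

P(Y ≥ 4) = 13/44.
Σ X·P over the event = 0·(1/44) + 2·(2/44) + 3·(4/44) + 4·(2/44) + 5·(4/44) = 1.
E[X | Y ≥ 4] = (1) / (13/44) = 44/13.

44/13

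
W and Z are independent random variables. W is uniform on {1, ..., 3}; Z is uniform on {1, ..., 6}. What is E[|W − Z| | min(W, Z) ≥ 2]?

Outcomes with min(W, Z) ≥ 2: (2,2), (2,3), (2,4), (2,5), (2,6), (3,2), (3,3), (3,4), (3,5), (3,6), each with probability 1/18.
E[|W − Z| | min(W, Z) ≥ 2] = (0 + 1 + 2 + 3 + 4 + 1 + 0 + 1 + 2 + 3) / 10 = 17/10.

17/10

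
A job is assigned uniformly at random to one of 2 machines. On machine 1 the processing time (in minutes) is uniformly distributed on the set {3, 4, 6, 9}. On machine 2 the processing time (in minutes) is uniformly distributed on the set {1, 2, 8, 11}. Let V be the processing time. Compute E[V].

E[V | machine 1] = (3+4+6+9)/4 = 11/2.
E[V | machine 2] = (1+2+8+11)/4 = 11/2.
E[V] = (1/2)·(11/2) + (1/2)·(11/2) = 11/2.

11/2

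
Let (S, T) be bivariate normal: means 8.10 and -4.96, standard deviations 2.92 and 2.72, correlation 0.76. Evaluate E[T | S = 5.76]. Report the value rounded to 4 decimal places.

-6.6166

For a bivariate normal, E[T | S=x] = μ_T + ρ·(σ_T/σ_S)·(x − μ_S).
E[T | S=5.76] = -4.96 + (0.76)·(2.72/2.92)·(5.76 − (8.10)) = -4.96 + (0.70795)·(-2.34) = -6.6166.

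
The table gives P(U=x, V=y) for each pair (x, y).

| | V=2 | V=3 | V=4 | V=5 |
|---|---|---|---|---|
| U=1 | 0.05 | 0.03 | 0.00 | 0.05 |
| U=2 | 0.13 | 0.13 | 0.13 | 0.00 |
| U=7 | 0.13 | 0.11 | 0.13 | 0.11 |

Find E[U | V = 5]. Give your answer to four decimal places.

P(V = 5) = 0.16.
Σ U·P over the event = 1·(0.05) + 7·(0.11) = 0.82.
E[U | V = 5] = (0.82) / (0.16) = 5.1250.

5.1250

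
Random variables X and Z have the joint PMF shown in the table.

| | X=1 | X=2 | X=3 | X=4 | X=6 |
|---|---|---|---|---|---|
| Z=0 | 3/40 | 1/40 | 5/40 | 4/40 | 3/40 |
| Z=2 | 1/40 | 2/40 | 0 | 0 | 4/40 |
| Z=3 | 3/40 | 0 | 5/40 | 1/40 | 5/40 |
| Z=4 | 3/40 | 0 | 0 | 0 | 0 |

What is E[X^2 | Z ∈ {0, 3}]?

P(Z ∈ {0, 3}) = 3/4.
Summing X^2·P(X=x,Z=y) over the conditioning event gives 117/10.
E[X^2 | Z ∈ {0, 3}] = (117/10) / (3/4) = 78/5.

78/5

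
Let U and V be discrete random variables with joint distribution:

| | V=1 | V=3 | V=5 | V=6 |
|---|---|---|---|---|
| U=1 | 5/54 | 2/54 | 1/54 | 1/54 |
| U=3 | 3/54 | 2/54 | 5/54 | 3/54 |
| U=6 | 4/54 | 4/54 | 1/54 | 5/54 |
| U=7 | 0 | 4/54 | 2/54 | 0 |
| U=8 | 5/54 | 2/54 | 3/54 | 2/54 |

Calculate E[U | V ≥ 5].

P(V ≥ 5) = 23/54.
Summing U·P(U=x,V=y) over the conditioning event gives 58/27.
E[U | V ≥ 5] = (58/27) / (23/54) = 116/23.

116/23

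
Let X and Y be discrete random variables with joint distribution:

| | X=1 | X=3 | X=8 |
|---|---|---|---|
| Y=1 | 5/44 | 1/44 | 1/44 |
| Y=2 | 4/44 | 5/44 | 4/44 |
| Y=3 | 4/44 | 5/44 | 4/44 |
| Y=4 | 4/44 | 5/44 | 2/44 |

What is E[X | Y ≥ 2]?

P(Y ≥ 2) = 37/44.
Summing X·P(X=x,Y=y) over the conditioning event gives 137/44.
E[X | Y ≥ 2] = (137/44) / (37/44) = 137/37.

137/37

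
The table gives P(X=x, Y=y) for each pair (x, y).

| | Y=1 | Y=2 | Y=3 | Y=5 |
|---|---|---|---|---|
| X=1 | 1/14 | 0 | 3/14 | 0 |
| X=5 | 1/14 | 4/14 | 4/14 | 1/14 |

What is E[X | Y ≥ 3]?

P(Y ≥ 3) = 4/7.
Σ X·P over the event = 1·(3/14) + 5·(4/14) + 5·(1/14) = 2.
E[X | Y ≥ 3] = (2) / (4/7) = 7/2.

7/2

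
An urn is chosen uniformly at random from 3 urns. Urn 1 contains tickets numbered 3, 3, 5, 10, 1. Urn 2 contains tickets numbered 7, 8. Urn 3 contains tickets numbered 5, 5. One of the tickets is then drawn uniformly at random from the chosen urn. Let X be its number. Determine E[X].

E[X | urn 1] = (3+3+5+10+1)/5 = 22/5.
E[X | urn 2] = (7+8)/2 = 15/2.
E[X | urn 3] = (5+5)/2 = 5.
By the law of total expectation,
E[X] = (1/3)·(22/5) + (1/3)·(15/2) + (1/3)·(5) = 169/30.

169/30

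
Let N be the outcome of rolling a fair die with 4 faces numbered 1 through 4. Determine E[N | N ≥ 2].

Given N ≥ 2, N is equally likely to be any of {2, 3, 4}.
E[N | N ≥ 2] = (2 + 3 + 4) / 3 = 3.

3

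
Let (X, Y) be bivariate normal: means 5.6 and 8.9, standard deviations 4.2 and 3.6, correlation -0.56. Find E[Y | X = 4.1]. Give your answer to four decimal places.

9.6200

E[Y | X=x] = μ_Y + ρ(σ_Y/σ_X)(x − μ_X) for jointly normal variables.
E[Y | X=4.1] = 8.9 + (-0.56)·(3.6/4.2)·(4.1 − (5.6)) = 8.9 + (-0.48)·(-1.5) = 9.6200.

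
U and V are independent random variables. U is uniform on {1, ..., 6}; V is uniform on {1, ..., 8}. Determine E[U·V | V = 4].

14

Outcomes with V = 4: (1,4), (2,4), (3,4), (4,4), (5,4), (6,4), each with probability 1/48.
E[U·V | V = 4] = (4 + 8 + 12 + 16 + 20 + 24) / 6 = 14.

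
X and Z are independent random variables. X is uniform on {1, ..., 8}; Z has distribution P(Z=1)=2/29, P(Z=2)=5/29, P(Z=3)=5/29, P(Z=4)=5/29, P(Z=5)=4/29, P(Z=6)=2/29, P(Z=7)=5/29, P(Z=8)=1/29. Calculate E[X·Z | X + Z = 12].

P(X + Z = 12) = 17/232.
Summing XZ·P(x,y) over outcomes with X + Z = 12 gives 579/232.
E[X·Z | X + Z = 12] = (579/232) / (17/232) = 579/17.

579/17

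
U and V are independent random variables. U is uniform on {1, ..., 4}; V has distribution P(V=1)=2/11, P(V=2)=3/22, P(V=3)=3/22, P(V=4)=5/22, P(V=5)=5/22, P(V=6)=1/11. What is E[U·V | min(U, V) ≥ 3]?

P(min(U, V) ≥ 3) = 15/44.
Summing UV·P(x,y) over outcomes with min(U, V) ≥ 3 gives 21/4.
E[U·V | min(U, V) ≥ 3] = (21/4) / (15/44) = 77/5.

77/5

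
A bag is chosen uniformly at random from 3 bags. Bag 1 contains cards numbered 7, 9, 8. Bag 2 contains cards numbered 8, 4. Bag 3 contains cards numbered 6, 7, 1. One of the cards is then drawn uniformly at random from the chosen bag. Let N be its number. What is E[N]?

56/9

E[N | bag 1] = (7+9+8)/3 = 8.
E[N | bag 2] = (8+4)/2 = 6.
E[N | bag 3] = (6+7+1)/3 = 14/3.
E[N] = (1/3)·(8) + (1/3)·(6) + (1/3)·(14/3) = 56/9.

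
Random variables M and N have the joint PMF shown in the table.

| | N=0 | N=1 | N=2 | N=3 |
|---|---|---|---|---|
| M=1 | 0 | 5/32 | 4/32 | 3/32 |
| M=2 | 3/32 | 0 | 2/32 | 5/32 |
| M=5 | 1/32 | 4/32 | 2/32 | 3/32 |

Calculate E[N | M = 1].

11/6

P(M = 1) = 3/8.
Summing N·P(M=x,N=y) over the conditioning event gives 11/16.
E[N | M = 1] = (11/16) / (3/8) = 11/6.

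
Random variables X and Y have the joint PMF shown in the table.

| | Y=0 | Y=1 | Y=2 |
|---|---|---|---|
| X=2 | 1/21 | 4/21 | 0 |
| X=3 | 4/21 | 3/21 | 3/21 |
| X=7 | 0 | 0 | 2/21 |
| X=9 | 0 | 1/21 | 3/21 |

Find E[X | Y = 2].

25/4

P(Y = 2) = 8/21.
Summing X·P(X=x,Y=y) over the conditioning event gives 50/21.
E[X | Y = 2] = (50/21) / (8/21) = 25/4.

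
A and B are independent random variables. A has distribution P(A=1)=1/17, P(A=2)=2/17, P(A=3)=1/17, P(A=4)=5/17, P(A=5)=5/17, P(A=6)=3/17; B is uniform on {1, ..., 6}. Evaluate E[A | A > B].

130/27

P(A > B) = 9/17.
Summing A·P(x,y) over outcomes with A > B gives 130/51.
E[A | A > B] = (130/51) / (9/17) = 130/27.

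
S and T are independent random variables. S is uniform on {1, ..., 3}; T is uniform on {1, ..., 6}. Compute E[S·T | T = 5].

10

Outcomes with T = 5: (1,5), (2,5), (3,5), each with probability 1/18.
E[S·T | T = 5] = (5 + 10 + 15) / 3 = 10.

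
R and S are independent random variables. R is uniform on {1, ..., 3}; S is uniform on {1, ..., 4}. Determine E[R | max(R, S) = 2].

Outcomes with max(R, S) = 2: (1,2), (2,1), (2,2), each with probability 1/12.
E[R | max(R, S) = 2] = (1 + 2 + 2) / 3 = 5/3.

5/3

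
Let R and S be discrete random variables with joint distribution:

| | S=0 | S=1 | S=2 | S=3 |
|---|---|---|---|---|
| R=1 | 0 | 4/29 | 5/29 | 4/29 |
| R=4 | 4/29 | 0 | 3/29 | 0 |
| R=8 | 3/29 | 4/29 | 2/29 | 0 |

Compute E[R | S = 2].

P(S = 2) = 10/29.
Summing R·P(R=x,S=y) over the conditioning event gives 33/29.
E[R | S = 2] = (33/29) / (10/29) = 33/10.

33/10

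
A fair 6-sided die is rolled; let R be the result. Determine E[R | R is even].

4

Given R is even, R is equally likely to be any of {2, 4, 6}.
E[R | R is even] = (2 + 4 + 6) / 3 = 4.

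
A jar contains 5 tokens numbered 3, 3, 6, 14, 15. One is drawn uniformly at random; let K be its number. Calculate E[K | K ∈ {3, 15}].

P(K ∈ {3, 15}) = 3/5.
Σ over the event: 3·2/5 + 15·1/5 = 21/5.
E[K | K ∈ {3, 15}] = (21/5) / (3/5) = 7.

7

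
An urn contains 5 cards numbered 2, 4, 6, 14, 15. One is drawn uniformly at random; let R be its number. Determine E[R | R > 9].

P(R > 9) = 2/5.
Σ over the event: 14·1/5 + 15·1/5 = 29/5.
E[R | R > 9] = (29/5) / (2/5) = 29/2.

29/2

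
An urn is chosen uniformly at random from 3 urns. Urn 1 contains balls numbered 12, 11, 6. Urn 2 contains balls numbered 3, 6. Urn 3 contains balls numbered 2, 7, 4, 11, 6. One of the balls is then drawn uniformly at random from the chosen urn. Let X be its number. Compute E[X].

E[X | urn 1] = (12+11+6)/3 = 29/3.
E[X | urn 2] = (3+6)/2 = 9/2.
E[X | urn 3] = (2+7+4+11+6)/5 = 6.
E[X] = (1/3)·(29/3) + (1/3)·(9/2) + (1/3)·(6) = 121/18.

121/18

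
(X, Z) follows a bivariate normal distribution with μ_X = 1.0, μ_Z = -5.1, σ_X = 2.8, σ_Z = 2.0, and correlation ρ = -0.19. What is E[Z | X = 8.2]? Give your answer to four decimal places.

-6.0771

For a bivariate normal, E[Z | X=x] = μ_Z + ρ·(σ_Z/σ_X)·(x − μ_X).
E[Z | X=8.2] = -5.1 + (-0.19)·(2.0/2.8)·(8.2 − (1.0)) = -5.1 + (-0.13571)·(7.2) = -6.0771.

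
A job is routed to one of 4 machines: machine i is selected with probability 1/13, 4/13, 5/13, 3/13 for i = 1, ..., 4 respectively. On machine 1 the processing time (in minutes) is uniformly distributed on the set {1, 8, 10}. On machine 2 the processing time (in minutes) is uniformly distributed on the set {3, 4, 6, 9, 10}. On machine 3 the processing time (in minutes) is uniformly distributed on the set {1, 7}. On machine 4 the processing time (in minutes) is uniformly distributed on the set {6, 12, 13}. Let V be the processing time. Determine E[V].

E[V | machine 1] = (1+8+10)/3 = 19/3.
E[V | machine 2] = (3+4+6+9+10)/5 = 32/5.
E[V | machine 3] = (1+7)/2 = 4.
E[V | machine 4] = (6+12+13)/3 = 31/3.
E[V] = (1/13)·(19/3) + (4/13)·(32/5) + (5/13)·(4) + (3/13)·(31/3) = 1244/195.

1244/195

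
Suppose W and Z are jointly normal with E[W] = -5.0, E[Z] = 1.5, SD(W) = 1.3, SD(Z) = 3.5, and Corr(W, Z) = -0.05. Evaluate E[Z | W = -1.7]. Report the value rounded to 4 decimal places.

1.0558

E[Z | W=x] = μ_Z + ρ(σ_Z/σ_W)(x − μ_W) for jointly normal variables.
E[Z | W=-1.7] = 1.5 + (-0.05)·(3.5/1.3)·(-1.7 − (-5.0)) = 1.5 + (-0.13462)·(3.3) = 1.0558.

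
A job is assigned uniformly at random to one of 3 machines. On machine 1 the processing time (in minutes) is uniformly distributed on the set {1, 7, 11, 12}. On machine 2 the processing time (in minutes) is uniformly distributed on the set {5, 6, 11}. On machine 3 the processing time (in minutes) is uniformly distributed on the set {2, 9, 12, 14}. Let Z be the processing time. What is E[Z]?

E[Z | machine 1] = (1+7+11+12)/4 = 31/4.
E[Z | machine 2] = (5+6+11)/3 = 22/3.
E[Z | machine 3] = (2+9+12+14)/4 = 37/4.
E[Z] = (1/3)·(31/4) + (1/3)·(22/3) + (1/3)·(37/4) = 73/9.

73/9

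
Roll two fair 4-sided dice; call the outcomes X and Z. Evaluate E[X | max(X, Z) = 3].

12/5

Outcomes with max(X, Z) = 3: (1,3), (2,3), (3,1), (3,2), (3,3), each with probability 1/16.
E[X | max(X, Z) = 3] = (1 + 2 + 3 + 3 + 3) / 5 = 12/5.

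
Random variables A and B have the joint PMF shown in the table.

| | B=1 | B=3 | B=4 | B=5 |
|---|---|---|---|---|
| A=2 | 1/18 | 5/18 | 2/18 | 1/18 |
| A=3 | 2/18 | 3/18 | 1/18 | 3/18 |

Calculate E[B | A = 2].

P(A = 2) = 1/2.
Σ B·P over the event = 1·(1/18) + 3·(5/18) + 4·(2/18) + 5·(1/18) = 29/18.
E[B | A = 2] = (29/18) / (1/2) = 29/9.

29/9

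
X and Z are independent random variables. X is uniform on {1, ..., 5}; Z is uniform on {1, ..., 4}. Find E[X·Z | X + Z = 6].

P(X + Z = 6) = 1/5.
Summing XZ·P(x,y) over outcomes with X + Z = 6 gives 3/2.
E[X·Z | X + Z = 6] = (3/2) / (1/5) = 15/2.

15/2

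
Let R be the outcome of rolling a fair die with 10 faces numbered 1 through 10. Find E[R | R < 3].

3/2

Given R < 3, R is equally likely to be any of {1, 2}.
E[R | R < 3] = (1 + 2) / 2 = 3/2.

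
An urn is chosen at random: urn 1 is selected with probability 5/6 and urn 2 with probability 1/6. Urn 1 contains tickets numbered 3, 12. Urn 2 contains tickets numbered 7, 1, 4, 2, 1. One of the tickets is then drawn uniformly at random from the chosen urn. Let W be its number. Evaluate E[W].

E[W | urn 1] = (3+12)/2 = 15/2.
E[W | urn 2] = (7+1+4+2+1)/5 = 3.
By the law of total expectation,
E[W] = (5/6)·(15/2) + (1/6)·(3) = 27/4.

27/4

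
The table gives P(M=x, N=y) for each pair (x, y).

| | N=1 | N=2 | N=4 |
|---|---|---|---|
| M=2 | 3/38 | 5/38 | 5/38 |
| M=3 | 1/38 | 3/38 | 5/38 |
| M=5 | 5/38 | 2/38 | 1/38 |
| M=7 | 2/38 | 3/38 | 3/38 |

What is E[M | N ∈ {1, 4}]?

P(N ∈ {1, 4}) = 25/38.
Σ M·P over the event = 2·(3/38) + 2·(5/38) + 3·(1/38) + 3·(5/38) + 5·(5/38) + 5·(1/38) + 7·(2/38) + 7·(3/38) = 99/38.
E[M | N ∈ {1, 4}] = (99/38) / (25/38) = 99/25.

99/25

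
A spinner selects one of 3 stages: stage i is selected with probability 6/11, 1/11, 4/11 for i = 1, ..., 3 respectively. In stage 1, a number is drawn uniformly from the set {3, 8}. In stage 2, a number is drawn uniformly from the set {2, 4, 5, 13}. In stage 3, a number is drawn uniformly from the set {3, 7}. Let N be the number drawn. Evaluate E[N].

59/11

E[N | stage 1] = (3+8)/2 = 11/2.
E[N | stage 2] = (2+4+5+13)/4 = 6.
E[N | stage 3] = (3+7)/2 = 5.
By the law of total expectation,
E[N] = (6/11)·(11/2) + (1/11)·(6) + (4/11)·(5) = 59/11.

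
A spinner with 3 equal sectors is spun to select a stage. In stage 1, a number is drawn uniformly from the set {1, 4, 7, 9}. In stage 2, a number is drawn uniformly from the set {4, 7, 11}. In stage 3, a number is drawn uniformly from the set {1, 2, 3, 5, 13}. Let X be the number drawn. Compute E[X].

E[X | stage 1] = (1+4+7+9)/4 = 21/4.
E[X | stage 2] = (4+7+11)/3 = 22/3.
E[X | stage 3] = (1+2+3+5+13)/5 = 24/5.
By the law of total expectation,
E[X] = (1/3)·(21/4) + (1/3)·(22/3) + (1/3)·(24/5) = 1043/180.

1043/180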